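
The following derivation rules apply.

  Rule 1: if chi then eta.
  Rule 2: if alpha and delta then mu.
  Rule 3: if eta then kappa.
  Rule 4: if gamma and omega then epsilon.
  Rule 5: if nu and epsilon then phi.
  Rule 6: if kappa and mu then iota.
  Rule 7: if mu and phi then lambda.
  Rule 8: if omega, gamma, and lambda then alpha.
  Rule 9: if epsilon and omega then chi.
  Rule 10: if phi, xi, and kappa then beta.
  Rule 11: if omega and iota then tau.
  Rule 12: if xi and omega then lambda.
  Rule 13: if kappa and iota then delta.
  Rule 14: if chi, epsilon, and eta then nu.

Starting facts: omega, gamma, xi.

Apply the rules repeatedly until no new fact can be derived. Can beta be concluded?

From gamma and omega, Rule 4 gives epsilon.
From epsilon and omega, Rule 9 gives chi.
From chi, Rule 1 gives eta.
From chi, epsilon, and eta, Rule 14 gives nu.
From eta, Rule 3 gives kappa.
nu and epsilon hold, so phi follows (Rule 5).
From phi, xi, and kappa, Rule 10 gives beta.

Yes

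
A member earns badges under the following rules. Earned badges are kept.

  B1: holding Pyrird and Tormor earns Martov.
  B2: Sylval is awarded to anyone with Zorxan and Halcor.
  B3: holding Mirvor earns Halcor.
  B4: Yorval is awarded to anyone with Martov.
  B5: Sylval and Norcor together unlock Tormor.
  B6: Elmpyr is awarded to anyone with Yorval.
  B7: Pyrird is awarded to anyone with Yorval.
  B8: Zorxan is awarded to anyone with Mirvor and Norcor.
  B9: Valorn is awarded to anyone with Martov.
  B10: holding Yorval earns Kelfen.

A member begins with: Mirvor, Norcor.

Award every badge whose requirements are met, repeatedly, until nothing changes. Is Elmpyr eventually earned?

No

Elmpyr would need Yorval (B6), but Yorval is never earned.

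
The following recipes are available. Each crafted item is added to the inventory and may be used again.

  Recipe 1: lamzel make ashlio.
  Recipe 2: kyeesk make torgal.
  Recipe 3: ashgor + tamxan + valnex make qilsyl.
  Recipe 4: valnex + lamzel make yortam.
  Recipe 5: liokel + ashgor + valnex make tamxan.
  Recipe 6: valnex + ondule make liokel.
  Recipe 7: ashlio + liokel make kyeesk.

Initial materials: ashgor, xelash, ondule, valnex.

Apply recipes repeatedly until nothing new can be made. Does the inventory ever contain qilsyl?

Yes

Using Recipe 6, valnex and ondule make liokel.
Using Recipe 5, liokel, ashgor, and valnex make tamxan.
Using Recipe 3, ashgor, tamxan, and valnex make qilsyl.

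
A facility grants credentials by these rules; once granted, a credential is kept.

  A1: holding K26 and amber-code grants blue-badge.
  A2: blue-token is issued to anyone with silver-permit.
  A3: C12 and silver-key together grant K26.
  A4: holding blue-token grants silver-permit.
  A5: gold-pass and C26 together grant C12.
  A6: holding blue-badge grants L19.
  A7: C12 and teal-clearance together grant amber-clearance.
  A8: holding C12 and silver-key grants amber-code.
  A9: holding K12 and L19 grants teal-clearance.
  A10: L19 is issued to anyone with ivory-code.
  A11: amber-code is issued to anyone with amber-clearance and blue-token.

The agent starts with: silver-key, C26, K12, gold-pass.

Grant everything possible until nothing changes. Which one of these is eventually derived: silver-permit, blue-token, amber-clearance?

Holding gold-pass and C26 grants C12 (A5).
Holding C12 and silver-key grants K26 (A3).
Holding C12 and silver-key grants amber-code (A8).
Holding K26 and amber-code grants blue-badge (A1).
Holding blue-badge grants L19 (A6).
Holding K12 and L19 grants teal-clearance (A9).
Holding C12 and teal-clearance grants amber-clearance (A7).
blue-token would need silver-permit (A2), but silver-permit is never granted. silver-permit would need blue-token (A4), but blue-token is never granted.

amber-clearance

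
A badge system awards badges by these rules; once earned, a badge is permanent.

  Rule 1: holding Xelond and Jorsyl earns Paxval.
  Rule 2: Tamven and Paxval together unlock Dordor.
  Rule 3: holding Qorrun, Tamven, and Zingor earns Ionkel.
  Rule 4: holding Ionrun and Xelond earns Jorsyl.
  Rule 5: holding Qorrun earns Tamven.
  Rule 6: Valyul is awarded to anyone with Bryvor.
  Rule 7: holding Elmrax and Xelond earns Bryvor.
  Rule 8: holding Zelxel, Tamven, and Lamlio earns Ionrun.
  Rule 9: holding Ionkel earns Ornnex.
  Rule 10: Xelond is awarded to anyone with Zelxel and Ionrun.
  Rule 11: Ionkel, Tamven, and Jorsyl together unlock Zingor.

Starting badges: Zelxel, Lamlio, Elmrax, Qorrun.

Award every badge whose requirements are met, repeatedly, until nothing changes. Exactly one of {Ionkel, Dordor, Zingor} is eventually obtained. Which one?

With Qorrun, Tamven is earned (Rule 5).
With Zelxel, Tamven, and Lamlio, Ionrun is earned (Rule 8).
With Zelxel and Ionrun, Xelond is earned (Rule 10).
With Ionrun and Xelond, Jorsyl is earned (Rule 4).
With Xelond and Jorsyl, Paxval is earned (Rule 1).
With Tamven and Paxval, Dordor is earned (Rule 2).
Zingor would need Ionkel, Tamven, and Jorsyl (Rule 11), but Ionkel is never earned. Ionkel would need Qorrun, Tamven, and Zingor (Rule 3), but Zingor is never earned.

Dordor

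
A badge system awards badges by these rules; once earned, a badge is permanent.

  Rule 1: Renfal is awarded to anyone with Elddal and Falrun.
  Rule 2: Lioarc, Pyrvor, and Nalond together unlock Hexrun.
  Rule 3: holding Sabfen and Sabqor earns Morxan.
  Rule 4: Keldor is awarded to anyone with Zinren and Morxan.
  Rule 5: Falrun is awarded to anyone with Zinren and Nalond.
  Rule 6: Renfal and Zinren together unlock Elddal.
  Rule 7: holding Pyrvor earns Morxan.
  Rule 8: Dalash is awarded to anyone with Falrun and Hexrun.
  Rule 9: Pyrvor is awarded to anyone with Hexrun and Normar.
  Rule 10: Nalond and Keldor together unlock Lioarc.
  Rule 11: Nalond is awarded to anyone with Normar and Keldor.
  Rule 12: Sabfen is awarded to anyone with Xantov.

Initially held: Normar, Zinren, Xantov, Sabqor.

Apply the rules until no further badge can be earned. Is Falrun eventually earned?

With Xantov, Sabfen is earned (Rule 12).
With Sabfen and Sabqor, Morxan is earned (Rule 3).
With Zinren and Morxan, Keldor is earned (Rule 4).
With Normar and Keldor, Nalond is earned (Rule 11).
With Zinren and Nalond, Falrun is earned (Rule 5).

Yes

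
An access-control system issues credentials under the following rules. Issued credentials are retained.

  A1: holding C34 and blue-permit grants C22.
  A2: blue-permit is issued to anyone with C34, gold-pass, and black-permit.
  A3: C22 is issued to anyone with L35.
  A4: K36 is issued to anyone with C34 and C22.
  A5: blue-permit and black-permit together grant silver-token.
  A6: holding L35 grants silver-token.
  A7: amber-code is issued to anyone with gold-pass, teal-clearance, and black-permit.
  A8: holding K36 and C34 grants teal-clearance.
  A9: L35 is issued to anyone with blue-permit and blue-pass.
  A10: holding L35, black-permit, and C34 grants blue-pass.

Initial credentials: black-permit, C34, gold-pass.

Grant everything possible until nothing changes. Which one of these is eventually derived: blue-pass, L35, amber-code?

amber-code

Holding C34, gold-pass, and black-permit grants blue-permit (A2).
Holding C34 and blue-permit grants C22 (A1).
Holding C34 and C22 grants K36 (A4).
Holding K36 and C34 grants teal-clearance (A8).
Holding gold-pass, teal-clearance, and black-permit grants amber-code (A7).
blue-pass would need L35, black-permit, and C34 (A10), but L35 is never granted. L35 would need blue-permit and blue-pass (A9), but blue-pass is never granted.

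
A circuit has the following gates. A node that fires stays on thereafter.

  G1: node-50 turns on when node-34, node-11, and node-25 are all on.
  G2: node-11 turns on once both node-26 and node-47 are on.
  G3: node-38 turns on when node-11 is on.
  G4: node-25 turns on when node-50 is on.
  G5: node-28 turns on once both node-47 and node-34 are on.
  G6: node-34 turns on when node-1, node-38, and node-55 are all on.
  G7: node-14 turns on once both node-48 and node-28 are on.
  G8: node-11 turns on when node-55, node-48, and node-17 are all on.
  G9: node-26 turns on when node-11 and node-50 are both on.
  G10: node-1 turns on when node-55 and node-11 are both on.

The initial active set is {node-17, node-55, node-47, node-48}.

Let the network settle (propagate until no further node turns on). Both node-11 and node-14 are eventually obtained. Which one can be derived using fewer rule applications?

node-11

node-11: node-55, node-48, and node-17 are on, so node-11 turns on (G8). [1 rule application]
node-14: G8: node-55, node-48, and node-17 on → node-11 on. G10: node-55 and node-11 on → node-1 on. node-11 is on, so node-38 turns on (G3). node-1, node-38, and node-55 are on, so node-34 turns on (G6). G5: node-47 and node-34 on → node-28 on. G7: node-48 and node-28 on → node-14 on. [6 rule applications]
node-11 needs fewer.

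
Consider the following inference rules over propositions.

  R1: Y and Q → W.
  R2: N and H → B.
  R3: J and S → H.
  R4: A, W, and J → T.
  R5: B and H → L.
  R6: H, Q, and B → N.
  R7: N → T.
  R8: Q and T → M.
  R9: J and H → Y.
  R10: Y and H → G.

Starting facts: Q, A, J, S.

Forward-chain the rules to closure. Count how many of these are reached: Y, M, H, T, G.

5

J and S hold, so H follows (R3).
From J and H, R9 gives Y.
Y and Q hold, so W follows (R1).
Y and H hold, so G follows (R10).
From A, W, and J, R4 gives T.
Q and T hold, so M follows (R8).
Y: reached.
M: reached.
H: reached.
T: reached.
G: reached.
All 5 are reached.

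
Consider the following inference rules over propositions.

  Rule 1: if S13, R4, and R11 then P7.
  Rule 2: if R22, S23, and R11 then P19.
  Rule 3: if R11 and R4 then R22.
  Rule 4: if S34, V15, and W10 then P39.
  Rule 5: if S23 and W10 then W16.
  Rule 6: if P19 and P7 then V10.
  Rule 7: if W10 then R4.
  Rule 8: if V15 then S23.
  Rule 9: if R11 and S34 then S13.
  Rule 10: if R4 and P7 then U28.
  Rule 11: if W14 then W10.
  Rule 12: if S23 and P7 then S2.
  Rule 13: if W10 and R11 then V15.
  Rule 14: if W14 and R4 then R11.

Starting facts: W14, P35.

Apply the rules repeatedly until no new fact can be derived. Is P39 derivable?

P39 would need S34, V15, and W10 (Rule 4), but S34 is never established.

No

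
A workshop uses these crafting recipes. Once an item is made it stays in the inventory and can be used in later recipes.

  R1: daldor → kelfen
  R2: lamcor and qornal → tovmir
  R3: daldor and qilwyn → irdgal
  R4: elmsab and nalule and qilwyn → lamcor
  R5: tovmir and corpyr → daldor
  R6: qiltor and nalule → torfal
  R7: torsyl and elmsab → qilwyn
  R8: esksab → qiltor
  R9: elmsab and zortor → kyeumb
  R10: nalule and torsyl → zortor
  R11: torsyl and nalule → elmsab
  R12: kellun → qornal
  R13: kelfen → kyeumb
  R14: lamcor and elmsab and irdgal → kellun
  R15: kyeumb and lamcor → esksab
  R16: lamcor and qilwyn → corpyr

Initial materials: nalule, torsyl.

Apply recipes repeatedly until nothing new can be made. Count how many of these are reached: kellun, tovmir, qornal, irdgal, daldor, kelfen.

kellun would need lamcor, elmsab, and irdgal (R14), but irdgal is never obtained.
tovmir would need lamcor and qornal (R2), but qornal is never obtained.
qornal would need kellun (R12), but kellun is never obtained.
irdgal would need daldor and qilwyn (R3), but daldor is never obtained.
daldor would need tovmir and corpyr (R5), but tovmir is never obtained.
kelfen would need daldor (R1), but daldor is never obtained.
None of the 6 are reached.

0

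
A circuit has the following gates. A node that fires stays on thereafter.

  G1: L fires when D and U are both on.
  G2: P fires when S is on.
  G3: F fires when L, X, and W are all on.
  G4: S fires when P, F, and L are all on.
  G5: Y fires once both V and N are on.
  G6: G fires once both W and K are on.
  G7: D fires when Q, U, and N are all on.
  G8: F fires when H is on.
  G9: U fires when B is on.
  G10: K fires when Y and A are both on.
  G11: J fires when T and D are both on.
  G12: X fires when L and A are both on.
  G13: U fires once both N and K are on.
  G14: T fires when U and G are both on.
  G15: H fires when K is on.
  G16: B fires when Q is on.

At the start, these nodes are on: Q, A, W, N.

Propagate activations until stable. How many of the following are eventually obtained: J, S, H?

0

J would need T and D (G11), but T never turns on.
S would need P, F, and L (G4), but P never turns on.
H would need K (G15), but K never turns on.
None of the 3 are reached.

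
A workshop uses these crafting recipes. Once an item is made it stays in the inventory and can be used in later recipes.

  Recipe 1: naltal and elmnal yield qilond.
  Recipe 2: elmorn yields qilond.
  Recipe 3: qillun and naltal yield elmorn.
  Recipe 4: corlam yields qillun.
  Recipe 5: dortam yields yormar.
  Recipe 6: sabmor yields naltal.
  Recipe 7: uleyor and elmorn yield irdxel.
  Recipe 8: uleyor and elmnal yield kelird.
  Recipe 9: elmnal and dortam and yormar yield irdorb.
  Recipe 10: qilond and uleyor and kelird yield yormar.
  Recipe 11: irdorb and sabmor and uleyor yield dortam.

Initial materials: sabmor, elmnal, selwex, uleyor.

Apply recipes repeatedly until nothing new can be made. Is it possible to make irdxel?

irdxel would need uleyor and elmorn (Recipe 7), but elmorn is never obtained.

No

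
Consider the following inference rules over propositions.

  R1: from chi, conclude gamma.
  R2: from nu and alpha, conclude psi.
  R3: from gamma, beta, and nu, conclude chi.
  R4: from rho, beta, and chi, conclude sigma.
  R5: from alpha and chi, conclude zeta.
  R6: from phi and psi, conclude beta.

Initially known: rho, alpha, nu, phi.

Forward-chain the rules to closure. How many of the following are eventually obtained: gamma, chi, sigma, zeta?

gamma would need chi (R1), but chi is never established.
chi would need gamma, beta, and nu (R3), but gamma is never established.
sigma would need rho, beta, and chi (R4), but chi is never established.
zeta would need alpha and chi (R5), but chi is never established.
None of the 4 are reached.

0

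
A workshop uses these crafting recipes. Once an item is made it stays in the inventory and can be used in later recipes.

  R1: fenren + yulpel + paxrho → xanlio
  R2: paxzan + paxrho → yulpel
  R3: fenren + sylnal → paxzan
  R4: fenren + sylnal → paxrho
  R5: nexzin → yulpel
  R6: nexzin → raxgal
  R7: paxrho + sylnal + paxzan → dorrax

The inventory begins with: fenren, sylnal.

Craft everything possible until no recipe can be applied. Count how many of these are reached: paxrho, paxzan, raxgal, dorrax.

fenren + sylnal → paxzan (R3).
fenren + sylnal → paxrho (R4).
Using R7, paxrho, sylnal, and paxzan make dorrax.
paxrho: reached.
paxzan: reached.
raxgal would need nexzin (R6), but nexzin is never obtained.
dorrax: reached.
Reached: paxrho, paxzan, and dorrax — 3 of the 4.

3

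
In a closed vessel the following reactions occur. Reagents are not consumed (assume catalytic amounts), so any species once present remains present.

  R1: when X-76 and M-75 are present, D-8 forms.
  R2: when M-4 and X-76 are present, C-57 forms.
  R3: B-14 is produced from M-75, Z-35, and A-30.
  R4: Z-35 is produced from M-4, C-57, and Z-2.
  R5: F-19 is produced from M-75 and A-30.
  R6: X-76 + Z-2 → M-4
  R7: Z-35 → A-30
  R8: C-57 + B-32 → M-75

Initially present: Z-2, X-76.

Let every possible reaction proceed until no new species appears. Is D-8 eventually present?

D-8 would need X-76 and M-75 (R1), but M-75 never forms.

No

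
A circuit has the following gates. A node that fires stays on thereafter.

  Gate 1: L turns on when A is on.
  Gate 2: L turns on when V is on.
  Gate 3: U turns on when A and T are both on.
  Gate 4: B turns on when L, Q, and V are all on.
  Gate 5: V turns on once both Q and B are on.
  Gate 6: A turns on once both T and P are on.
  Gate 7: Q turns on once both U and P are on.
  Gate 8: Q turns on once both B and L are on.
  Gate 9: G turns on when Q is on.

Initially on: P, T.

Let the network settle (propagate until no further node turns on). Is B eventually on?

No

B would need L, Q, and V (Gate 4), but V never turns on.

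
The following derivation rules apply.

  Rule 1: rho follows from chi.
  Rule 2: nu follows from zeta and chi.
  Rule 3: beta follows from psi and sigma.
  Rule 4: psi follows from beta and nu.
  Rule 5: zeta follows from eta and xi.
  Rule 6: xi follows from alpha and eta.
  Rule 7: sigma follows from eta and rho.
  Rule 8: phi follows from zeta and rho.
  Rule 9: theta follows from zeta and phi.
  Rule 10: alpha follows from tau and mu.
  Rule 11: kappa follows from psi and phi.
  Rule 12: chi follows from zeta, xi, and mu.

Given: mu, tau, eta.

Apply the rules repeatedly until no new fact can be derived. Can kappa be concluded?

kappa would need psi and phi (Rule 11), but psi is never established.

No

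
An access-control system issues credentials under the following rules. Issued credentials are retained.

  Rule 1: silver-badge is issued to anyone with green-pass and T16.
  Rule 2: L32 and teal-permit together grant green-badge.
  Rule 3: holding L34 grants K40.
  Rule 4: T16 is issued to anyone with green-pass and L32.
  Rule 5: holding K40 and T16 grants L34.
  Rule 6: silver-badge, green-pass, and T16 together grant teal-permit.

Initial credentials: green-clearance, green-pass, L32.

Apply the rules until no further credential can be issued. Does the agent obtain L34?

No

L34 would need K40 and T16 (Rule 5), but K40 is never granted.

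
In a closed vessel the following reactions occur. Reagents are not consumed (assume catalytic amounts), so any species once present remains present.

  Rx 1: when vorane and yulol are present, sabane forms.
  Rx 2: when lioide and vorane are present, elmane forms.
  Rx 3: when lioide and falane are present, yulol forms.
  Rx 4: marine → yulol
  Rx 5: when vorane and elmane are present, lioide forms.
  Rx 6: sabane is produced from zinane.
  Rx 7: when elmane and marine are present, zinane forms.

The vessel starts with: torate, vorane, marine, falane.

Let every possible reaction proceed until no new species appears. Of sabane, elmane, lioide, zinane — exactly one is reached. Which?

sabane

marine present → yulol forms (Rx 4).
vorane and yulol present → sabane forms (Rx 1).
elmane would need lioide and vorane (Rx 2), but lioide never forms. zinane would need elmane and marine (Rx 7), but elmane never forms. lioide would need vorane and elmane (Rx 5), but elmane never forms.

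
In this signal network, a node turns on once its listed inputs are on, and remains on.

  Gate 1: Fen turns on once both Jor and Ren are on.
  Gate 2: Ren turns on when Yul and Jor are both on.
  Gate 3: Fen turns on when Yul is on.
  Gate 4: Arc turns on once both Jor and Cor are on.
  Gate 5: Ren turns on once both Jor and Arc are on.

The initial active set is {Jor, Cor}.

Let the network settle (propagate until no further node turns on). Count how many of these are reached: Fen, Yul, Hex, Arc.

Jor and Cor are on, so Arc turns on (Gate 4).
Jor and Arc are on, so Ren turns on (Gate 5).
Jor and Ren are on, so Fen turns on (Gate 1).
Fen: reached.
No rule produces Yul, and it is not given.
No rule produces Hex, and it is not given.
Arc: reached.
Reached: Fen and Arc — 2 of the 4.

2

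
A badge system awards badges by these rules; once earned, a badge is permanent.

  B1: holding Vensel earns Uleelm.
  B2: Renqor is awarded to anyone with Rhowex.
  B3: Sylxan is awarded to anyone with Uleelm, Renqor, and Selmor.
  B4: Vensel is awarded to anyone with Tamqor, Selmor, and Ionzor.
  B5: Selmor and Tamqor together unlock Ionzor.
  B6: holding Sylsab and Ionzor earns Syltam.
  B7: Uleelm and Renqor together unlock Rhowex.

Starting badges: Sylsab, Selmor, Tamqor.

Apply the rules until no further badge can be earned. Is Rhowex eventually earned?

Rhowex would need Uleelm and Renqor (B7), but Renqor is never earned.

No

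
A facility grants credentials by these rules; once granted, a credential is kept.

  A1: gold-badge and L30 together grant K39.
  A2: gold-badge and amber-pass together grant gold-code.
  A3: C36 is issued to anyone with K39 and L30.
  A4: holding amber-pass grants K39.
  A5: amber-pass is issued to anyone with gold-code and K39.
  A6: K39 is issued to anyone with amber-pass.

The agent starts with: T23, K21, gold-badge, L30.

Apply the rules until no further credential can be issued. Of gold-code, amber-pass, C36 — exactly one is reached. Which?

Holding gold-badge and L30 grants K39 (A1).
Holding K39 and L30 grants C36 (A3).
gold-code would need gold-badge and amber-pass (A2), but amber-pass is never granted. amber-pass would need gold-code and K39 (A5), but gold-code is never granted.

C36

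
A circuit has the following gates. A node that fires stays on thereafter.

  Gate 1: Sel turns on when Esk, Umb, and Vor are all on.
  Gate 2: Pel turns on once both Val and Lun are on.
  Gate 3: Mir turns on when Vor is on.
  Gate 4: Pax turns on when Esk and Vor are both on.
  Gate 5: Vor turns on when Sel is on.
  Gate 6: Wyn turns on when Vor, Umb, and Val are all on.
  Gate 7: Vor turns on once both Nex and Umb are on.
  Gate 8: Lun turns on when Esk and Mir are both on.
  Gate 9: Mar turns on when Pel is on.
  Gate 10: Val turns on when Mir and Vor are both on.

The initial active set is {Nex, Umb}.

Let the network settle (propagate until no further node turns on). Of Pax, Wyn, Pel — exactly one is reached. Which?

Wyn

Gate 7: Nex and Umb on → Vor on.
Vor is on, so Mir turns on (Gate 3).
Gate 10: Mir and Vor on → Val on.
Vor, Umb, and Val are on, so Wyn turns on (Gate 6).
Pel would need Val and Lun (Gate 2), but Lun never turns on. Pax would need Esk and Vor (Gate 4), but Esk never turns on.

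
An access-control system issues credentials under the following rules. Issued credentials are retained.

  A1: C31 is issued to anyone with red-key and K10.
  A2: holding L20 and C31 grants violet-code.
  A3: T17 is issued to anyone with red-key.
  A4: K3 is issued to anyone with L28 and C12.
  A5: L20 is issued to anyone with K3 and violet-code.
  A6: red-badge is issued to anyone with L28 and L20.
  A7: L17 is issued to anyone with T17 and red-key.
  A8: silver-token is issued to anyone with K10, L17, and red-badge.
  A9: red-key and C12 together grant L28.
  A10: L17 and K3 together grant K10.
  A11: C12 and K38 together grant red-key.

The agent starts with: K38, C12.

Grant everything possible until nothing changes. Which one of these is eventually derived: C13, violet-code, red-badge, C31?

C31

Holding C12 and K38 grants red-key (A11).
Holding red-key and C12 grants L28 (A9).
Holding red-key grants T17 (A3).
Holding L28 and C12 grants K3 (A4).
Holding T17 and red-key grants L17 (A7).
Holding L17 and K3 grants K10 (A10).
Holding red-key and K10 grants C31 (A1).
red-badge would need L28 and L20 (A6), but L20 is never granted. violet-code would need L20 and C31 (A2), but L20 is never granted. No rule produces C13, and it is not given.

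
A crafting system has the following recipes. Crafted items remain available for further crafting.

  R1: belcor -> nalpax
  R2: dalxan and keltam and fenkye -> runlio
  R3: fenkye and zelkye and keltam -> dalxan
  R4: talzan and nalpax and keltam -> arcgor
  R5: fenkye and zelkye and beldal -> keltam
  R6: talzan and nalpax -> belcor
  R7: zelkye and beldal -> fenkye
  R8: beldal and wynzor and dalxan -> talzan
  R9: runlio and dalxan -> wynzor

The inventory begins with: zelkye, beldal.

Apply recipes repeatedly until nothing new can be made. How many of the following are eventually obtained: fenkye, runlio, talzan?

zelkye and beldal -> fenkye (R7).
Using R5, fenkye, zelkye, and beldal make keltam.
Using R3, fenkye, zelkye, and keltam make dalxan.
Using R2, dalxan, keltam, and fenkye make runlio.
runlio and dalxan -> wynzor (R9).
Using R8, beldal, wynzor, and dalxan make talzan.
fenkye: reached.
runlio: reached.
talzan: reached.
All 3 are reached.

3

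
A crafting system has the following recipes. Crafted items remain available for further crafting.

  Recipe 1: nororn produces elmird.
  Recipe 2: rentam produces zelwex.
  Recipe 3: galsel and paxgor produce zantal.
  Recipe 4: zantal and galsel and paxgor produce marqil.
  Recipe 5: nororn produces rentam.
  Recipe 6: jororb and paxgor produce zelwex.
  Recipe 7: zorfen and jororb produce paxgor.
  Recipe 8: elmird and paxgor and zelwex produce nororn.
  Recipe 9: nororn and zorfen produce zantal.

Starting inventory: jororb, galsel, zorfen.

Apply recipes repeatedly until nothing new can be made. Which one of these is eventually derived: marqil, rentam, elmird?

Using Recipe 7, zorfen and jororb make paxgor.
galsel and paxgor → zantal (Recipe 3).
zantal and galsel and paxgor → marqil (Recipe 4).
elmird would need nororn (Recipe 1), but nororn is never obtained. rentam would need nororn (Recipe 5), but nororn is never obtained.

marqil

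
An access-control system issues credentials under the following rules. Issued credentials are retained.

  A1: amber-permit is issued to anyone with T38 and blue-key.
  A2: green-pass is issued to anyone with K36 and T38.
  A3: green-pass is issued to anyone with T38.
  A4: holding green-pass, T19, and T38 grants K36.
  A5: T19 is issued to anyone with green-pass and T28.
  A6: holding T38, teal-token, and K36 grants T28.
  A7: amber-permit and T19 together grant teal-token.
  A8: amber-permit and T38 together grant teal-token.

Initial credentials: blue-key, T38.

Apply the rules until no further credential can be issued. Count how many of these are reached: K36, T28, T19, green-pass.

Holding T38 grants green-pass (A3).
K36 would need green-pass, T19, and T38 (A4), but T19 is never granted.
T28 would need T38, teal-token, and K36 (A6), but K36 is never granted.
T19 would need green-pass and T28 (A5), but T28 is never granted.
green-pass: reached.
Reached: green-pass — 1 of the 4.

1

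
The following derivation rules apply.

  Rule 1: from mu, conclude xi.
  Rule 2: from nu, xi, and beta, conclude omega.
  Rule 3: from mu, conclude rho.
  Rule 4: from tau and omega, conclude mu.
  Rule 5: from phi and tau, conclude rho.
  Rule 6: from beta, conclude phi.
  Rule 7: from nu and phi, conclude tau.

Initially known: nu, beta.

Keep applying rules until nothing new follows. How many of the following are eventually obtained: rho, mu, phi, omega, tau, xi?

beta holds, so phi follows (Rule 6).
From nu and phi, Rule 7 gives tau.
phi and tau hold, so rho follows (Rule 5).
rho: reached.
mu would need tau and omega (Rule 4), but omega is never established.
phi: reached.
omega would need nu, xi, and beta (Rule 2), but xi is never established.
tau: reached.
xi would need mu (Rule 1), but mu is never established.
Reached: rho, phi, and tau — 3 of the 6.

3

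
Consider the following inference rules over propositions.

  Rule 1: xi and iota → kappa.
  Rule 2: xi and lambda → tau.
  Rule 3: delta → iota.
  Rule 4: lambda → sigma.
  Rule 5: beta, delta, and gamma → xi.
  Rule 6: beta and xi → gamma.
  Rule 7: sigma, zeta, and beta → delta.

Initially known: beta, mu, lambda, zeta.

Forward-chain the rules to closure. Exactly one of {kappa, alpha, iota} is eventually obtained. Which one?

lambda holds, so sigma follows (Rule 4).
From sigma, zeta, and beta, Rule 7 gives delta.
From delta, Rule 3 gives iota.
No rule produces alpha, and it is not given. kappa would need xi and iota (Rule 1), but xi is never established.

iota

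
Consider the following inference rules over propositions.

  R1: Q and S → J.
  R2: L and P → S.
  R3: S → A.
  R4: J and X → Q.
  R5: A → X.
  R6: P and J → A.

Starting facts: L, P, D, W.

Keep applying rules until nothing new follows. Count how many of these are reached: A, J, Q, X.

L and P hold, so S follows (R2).
From S, R3 gives A.
A holds, so X follows (R5).
A: reached.
J would need Q and S (R1), but Q is never established.
Q would need J and X (R4), but J is never established.
X: reached.
Reached: A and X — 2 of the 4.

2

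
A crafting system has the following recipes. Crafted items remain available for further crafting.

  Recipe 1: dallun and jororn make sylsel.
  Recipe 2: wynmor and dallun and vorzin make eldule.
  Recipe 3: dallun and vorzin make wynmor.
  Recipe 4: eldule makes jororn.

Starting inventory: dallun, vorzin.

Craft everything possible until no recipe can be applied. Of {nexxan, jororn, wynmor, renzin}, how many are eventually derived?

2

Using Recipe 3, dallun and vorzin make wynmor.
Using Recipe 2, wynmor, dallun, and vorzin make eldule.
eldule → jororn (Recipe 4).
No rule produces nexxan, and it is not given.
jororn: reached.
wynmor: reached.
No rule produces renzin, and it is not given.
Reached: jororn and wynmor — 2 of the 4.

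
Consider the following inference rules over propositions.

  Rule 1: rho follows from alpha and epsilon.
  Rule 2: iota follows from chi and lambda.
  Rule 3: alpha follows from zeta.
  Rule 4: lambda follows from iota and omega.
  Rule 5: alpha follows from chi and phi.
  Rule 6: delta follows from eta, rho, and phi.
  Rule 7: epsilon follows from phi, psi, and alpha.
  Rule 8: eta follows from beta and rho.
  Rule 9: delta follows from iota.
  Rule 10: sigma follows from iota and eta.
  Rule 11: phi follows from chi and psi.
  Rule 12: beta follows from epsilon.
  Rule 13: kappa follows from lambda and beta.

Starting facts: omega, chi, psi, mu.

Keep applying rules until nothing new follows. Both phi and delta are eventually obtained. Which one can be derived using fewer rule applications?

phi: From chi and psi, Rule 11 gives phi. [1 rule application]
delta: From chi and psi, Rule 11 gives phi. From chi and phi, Rule 5 gives alpha. phi, psi, and alpha hold, so epsilon follows (Rule 7). From alpha and epsilon, Rule 1 gives rho. From epsilon, Rule 12 gives beta. beta and rho hold, so eta follows (Rule 8). From eta, rho, and phi, Rule 6 gives delta. [7 rule applications]
phi needs fewer.

phi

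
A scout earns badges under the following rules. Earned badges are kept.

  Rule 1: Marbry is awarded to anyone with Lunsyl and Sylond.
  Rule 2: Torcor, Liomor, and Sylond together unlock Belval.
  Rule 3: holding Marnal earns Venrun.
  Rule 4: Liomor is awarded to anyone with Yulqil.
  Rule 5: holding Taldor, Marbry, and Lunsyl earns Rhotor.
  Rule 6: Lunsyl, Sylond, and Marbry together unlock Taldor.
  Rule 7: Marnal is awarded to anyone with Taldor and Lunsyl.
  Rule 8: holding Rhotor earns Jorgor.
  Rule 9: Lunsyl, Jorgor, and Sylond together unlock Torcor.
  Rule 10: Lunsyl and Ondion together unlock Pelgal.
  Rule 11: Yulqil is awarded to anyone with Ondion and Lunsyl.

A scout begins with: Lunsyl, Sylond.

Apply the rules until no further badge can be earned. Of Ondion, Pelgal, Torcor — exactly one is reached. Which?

Torcor

With Lunsyl and Sylond, Marbry is earned (Rule 1).
With Lunsyl, Sylond, and Marbry, Taldor is earned (Rule 6).
With Taldor, Marbry, and Lunsyl, Rhotor is earned (Rule 5).
With Rhotor, Jorgor is earned (Rule 8).
With Lunsyl, Jorgor, and Sylond, Torcor is earned (Rule 9).
No rule produces Ondion, and it is not given. Pelgal would need Lunsyl and Ondion (Rule 10), but Ondion is never earned.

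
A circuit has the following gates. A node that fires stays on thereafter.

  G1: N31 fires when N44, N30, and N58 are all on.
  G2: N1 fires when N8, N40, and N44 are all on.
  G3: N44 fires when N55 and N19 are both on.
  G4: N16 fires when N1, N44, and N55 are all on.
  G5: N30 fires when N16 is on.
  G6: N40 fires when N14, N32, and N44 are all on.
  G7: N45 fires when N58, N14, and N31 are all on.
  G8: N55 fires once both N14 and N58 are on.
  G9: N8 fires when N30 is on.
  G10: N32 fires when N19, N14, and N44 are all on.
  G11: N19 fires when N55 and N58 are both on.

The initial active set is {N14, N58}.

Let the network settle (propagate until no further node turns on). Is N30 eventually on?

N30 would need N16 (G5), but N16 never turns on.

No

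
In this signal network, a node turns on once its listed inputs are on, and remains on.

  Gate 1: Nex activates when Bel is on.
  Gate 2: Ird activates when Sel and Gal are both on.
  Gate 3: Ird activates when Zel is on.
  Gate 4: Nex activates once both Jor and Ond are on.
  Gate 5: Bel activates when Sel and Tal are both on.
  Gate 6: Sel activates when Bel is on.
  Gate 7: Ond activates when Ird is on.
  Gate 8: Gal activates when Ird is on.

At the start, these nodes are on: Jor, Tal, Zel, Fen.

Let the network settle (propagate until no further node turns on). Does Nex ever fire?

Yes

Gate 3: Zel on → Ird on.
Gate 7: Ird on → Ond on.
Jor and Ond are on, so Nex activates (Gate 4).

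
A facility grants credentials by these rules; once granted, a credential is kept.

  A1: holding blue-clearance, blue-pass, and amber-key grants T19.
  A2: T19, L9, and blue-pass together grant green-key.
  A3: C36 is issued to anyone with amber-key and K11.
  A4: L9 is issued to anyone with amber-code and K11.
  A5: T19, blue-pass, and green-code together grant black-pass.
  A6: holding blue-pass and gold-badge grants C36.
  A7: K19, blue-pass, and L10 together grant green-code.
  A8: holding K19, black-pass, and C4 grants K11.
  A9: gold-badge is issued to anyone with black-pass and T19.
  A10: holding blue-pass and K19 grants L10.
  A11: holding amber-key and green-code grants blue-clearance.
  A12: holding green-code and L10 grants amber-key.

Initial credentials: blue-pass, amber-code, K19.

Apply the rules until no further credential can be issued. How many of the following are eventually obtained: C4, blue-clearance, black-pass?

Holding blue-pass and K19 grants L10 (A10).
Holding K19, blue-pass, and L10 grants green-code (A7).
Holding green-code and L10 grants amber-key (A12).
Holding amber-key and green-code grants blue-clearance (A11).
Holding blue-clearance, blue-pass, and amber-key grants T19 (A1).
Holding T19, blue-pass, and green-code grants black-pass (A5).
No rule produces C4, and it is not given.
blue-clearance: reached.
black-pass: reached.
Reached: blue-clearance and black-pass — 2 of the 3.

2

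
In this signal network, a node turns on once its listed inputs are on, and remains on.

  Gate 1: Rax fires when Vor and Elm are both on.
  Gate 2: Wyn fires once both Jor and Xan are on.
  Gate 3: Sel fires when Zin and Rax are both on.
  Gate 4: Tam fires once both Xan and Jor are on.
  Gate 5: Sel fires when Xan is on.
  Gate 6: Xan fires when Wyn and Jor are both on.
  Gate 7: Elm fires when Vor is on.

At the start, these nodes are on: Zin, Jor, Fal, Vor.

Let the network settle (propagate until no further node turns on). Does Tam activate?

Tam would need Xan and Jor (Gate 4), but Xan never turns on.

No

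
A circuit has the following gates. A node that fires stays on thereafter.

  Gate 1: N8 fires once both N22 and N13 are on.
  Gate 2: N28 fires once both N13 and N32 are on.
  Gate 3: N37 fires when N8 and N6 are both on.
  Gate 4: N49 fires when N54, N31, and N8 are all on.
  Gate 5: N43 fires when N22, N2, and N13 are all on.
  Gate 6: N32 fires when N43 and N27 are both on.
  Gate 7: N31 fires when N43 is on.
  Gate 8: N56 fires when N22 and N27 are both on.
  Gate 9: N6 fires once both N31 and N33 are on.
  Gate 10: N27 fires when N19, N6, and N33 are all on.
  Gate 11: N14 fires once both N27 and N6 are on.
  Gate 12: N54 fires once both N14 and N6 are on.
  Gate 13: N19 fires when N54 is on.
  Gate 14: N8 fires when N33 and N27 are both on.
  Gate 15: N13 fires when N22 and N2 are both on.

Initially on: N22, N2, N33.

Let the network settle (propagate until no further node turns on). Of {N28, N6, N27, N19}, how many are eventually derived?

1

Gate 15: N22 and N2 on → N13 on.
Gate 5: N22, N2, and N13 on → N43 on.
N43 is on, so N31 fires (Gate 7).
Gate 9: N31 and N33 on → N6 on.
N28 would need N13 and N32 (Gate 2), but N32 never turns on.
N6: reached.
N27 would need N19, N6, and N33 (Gate 10), but N19 never turns on.
N19 would need N54 (Gate 13), but N54 never turns on.
Reached: N6 — 1 of the 4.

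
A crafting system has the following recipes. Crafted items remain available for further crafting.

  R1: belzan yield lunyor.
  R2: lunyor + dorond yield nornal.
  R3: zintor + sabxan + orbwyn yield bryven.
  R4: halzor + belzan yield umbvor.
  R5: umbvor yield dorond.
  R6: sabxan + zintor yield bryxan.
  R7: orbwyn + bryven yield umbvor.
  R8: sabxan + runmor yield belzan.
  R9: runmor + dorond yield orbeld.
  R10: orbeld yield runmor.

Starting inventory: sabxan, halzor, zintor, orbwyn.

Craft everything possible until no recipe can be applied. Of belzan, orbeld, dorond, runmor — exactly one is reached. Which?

Using R3, zintor, sabxan, and orbwyn make bryven.
orbwyn + bryven → umbvor (R7).
Using R5, umbvor makes dorond.
runmor would need orbeld (R10), but orbeld is never obtained. belzan would need sabxan and runmor (R8), but runmor is never obtained. orbeld would need runmor and dorond (R9), but runmor is never obtained.

dorond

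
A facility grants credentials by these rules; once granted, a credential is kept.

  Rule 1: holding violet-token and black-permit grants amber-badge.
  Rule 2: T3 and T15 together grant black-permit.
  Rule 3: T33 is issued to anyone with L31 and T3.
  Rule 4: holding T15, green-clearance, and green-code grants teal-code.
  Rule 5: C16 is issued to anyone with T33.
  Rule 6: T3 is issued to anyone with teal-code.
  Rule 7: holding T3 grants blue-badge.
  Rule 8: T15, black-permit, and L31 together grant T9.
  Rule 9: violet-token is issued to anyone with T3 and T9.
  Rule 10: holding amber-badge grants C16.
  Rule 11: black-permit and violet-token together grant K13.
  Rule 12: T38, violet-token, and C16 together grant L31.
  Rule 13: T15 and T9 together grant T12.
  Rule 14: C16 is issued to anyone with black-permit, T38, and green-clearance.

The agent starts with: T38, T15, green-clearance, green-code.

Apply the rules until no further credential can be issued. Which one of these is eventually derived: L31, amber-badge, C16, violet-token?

C16

Holding T15, green-clearance, and green-code grants teal-code (Rule 4).
Holding teal-code grants T3 (Rule 6).
Holding T3 and T15 grants black-permit (Rule 2).
Holding black-permit, T38, and green-clearance grants C16 (Rule 14).
L31 would need T38, violet-token, and C16 (Rule 12), but violet-token is never granted. amber-badge would need violet-token and black-permit (Rule 1), but violet-token is never granted. violet-token would need T3 and T9 (Rule 9), but T9 is never granted.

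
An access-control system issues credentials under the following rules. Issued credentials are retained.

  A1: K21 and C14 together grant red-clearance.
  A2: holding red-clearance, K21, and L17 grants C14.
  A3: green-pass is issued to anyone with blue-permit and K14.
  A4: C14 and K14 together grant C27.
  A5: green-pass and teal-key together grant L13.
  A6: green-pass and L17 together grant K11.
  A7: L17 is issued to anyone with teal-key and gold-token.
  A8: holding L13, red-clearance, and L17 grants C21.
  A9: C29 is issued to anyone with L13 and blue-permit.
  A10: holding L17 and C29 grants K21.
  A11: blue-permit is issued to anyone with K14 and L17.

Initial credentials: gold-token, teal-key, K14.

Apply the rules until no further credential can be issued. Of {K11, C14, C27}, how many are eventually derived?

1

Holding teal-key and gold-token grants L17 (A7).
Holding K14 and L17 grants blue-permit (A11).
Holding blue-permit and K14 grants green-pass (A3).
Holding green-pass and L17 grants K11 (A6).
K11: reached.
C14 would need red-clearance, K21, and L17 (A2), but red-clearance is never granted.
C27 would need C14 and K14 (A4), but C14 is never granted.
Reached: K11 — 1 of the 3.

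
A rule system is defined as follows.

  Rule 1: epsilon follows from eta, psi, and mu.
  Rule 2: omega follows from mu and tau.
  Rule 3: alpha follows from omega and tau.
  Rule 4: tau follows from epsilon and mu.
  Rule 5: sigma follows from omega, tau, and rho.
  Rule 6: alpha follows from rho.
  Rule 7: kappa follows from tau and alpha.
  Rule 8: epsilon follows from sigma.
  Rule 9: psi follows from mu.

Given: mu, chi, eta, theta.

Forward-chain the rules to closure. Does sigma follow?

sigma would need omega, tau, and rho (Rule 5), but rho is never established.

No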